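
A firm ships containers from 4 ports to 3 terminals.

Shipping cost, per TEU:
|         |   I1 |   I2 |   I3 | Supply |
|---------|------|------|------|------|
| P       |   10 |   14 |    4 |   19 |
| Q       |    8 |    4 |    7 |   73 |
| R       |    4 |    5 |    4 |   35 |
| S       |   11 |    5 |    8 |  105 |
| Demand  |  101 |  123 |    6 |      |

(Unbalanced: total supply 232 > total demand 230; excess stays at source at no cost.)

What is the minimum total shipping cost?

1311

An optimal shipping plan:
  P→I1: 11 × 10 = 110
  P→I3: 6 × 4 = 24
  Q→I1: 55 × 8 = 440
  Q→I2: 18 × 4 = 72
  R→I1: 35 × 4 = 140
  S→I2: 105 × 5 = 525
Total = 110 + 24 + 440 + 72 + 140 + 525 = 1311.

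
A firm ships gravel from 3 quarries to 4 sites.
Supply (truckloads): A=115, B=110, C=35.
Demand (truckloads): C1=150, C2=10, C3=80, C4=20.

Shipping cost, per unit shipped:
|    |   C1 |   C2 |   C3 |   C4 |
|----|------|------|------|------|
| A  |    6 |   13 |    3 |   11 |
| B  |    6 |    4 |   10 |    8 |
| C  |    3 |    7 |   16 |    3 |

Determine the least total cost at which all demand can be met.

A cheapest plan:
  A to C1: 35 × 6 = 210
  A to C3: 80 × 3 = 240
  B to C1: 100 × 6 = 600
  B to C2: 10 × 4 = 40
  C to C1: 15 × 3 = 45
  C to C4: 20 × 3 = 60
Total = 210 + 240 + 600 + 40 + 45 + 60 = 1195.

1195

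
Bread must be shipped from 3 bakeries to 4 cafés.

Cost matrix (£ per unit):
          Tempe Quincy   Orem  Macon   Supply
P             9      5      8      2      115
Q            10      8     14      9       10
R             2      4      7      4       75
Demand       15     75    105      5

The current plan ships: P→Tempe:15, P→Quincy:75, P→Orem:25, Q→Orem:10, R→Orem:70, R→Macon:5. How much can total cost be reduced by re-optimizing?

135

Current plan cost = 15·9 + 75·5 + 25·8 + 10·14 + 70·7 + 5·4 = £1360.
Optimal plan:
  P→Quincy: 65 × £5 = £325
  P→Orem: 45 × £8 = £360
  P→Macon: 5 × £2 = £10
  Q→Quincy: 10 × £8 = £80
  R→Tempe: 15 × £2 = £30
  R→Orem: 60 × £7 = £420
Optimal cost = £1225.
Saving = 1360 − 1225 = £135.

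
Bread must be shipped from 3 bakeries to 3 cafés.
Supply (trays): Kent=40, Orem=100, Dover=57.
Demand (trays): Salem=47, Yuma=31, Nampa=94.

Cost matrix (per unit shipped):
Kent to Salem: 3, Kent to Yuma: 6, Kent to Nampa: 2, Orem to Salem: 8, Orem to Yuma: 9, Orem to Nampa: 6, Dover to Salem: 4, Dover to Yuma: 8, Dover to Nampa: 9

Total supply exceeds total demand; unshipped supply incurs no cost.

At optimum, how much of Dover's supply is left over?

An optimal plan:
  Kent→Nampa: 40 × 2 = 80
  Orem→Yuma: 21 × 9 = 189
  Orem→Nampa: 54 × 6 = 324
  Dover→Salem: 47 × 4 = 188
  Dover→Yuma: 10 × 8 = 80
Total cost = 861.
Dover ships 57 of its 57, leaving 0.

0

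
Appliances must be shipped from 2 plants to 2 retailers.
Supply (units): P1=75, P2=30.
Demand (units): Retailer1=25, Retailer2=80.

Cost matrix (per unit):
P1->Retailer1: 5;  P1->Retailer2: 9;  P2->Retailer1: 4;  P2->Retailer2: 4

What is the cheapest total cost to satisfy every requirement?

695

An optimal shipping plan:
  P1→Retailer1: 25 × 5 = 125
  P1→Retailer2: 50 × 9 = 450
  P2→Retailer2: 30 × 4 = 120
Total = 125 + 450 + 120 = 695.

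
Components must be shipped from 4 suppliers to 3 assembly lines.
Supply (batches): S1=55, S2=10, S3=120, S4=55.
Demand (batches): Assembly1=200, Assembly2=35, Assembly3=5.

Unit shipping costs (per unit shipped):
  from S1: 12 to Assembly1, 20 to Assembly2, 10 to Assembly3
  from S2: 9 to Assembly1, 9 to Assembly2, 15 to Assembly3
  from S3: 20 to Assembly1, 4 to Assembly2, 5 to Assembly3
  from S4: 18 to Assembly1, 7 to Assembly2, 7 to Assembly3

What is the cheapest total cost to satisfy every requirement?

3505

An optimal shipping plan:
  S1→Assembly1: 55 × 12 = 660
  S2→Assembly1: 10 × 9 = 90
  S3→Assembly1: 80 × 20 = 1600
  S3→Assembly2: 35 × 4 = 140
  S3→Assembly3: 5 × 5 = 25
  S4→Assembly1: 55 × 18 = 990
Total = 660 + 90 + 1600 + 140 + 25 + 990 = 3505.
(Supply check: S1 ships 55; S2 ships 10; S3 ships 120; S4 ships 55.)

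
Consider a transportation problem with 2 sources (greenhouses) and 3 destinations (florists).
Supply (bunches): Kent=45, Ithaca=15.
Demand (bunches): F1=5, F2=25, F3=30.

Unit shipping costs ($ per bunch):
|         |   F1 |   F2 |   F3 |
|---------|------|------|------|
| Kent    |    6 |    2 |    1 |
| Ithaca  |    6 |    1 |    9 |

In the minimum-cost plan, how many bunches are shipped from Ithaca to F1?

0

Solving gives:
  Kent→F1: 5 × $6 = $30
  Kent→F2: 10 × $2 = $20
  Kent→F3: 30 × $1 = $30
  Ithaca→F2: 15 × $1 = $15
Total cost = $95.
The route Ithaca→F1 is not used.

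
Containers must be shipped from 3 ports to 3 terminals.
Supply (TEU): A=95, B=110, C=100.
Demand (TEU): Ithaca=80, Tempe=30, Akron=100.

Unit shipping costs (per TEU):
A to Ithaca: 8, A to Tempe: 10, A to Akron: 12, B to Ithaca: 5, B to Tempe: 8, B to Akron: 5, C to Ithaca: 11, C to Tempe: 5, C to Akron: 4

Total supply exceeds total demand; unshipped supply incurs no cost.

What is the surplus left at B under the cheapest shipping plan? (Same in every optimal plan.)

0

An optimal plan:
  B->Ithaca: 80 × 5 = 400
  B->Akron: 30 × 5 = 150
  C->Tempe: 30 × 5 = 150
  C->Akron: 70 × 4 = 280
Total cost = 980.
B ships 110 of its 110, leaving 0.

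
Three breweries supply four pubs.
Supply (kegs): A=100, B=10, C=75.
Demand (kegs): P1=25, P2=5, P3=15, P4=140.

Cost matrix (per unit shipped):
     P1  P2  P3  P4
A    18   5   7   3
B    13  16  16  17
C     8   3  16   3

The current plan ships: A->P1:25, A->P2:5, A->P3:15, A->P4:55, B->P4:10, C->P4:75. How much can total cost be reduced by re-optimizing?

Current plan cost = 25·18 + 5·5 + 15·7 + 55·3 + 10·17 + 75·3 = 1140.
Optimal plan:
  A–P3: 15 kegs
  A–P4: 85 kegs
  B–P1: 10 kegs
  C–P1: 15 kegs
  C–P2: 5 kegs
  C–P4: 55 kegs
Optimal cost = 790.
Saving = 1140 − 790 = 350.

350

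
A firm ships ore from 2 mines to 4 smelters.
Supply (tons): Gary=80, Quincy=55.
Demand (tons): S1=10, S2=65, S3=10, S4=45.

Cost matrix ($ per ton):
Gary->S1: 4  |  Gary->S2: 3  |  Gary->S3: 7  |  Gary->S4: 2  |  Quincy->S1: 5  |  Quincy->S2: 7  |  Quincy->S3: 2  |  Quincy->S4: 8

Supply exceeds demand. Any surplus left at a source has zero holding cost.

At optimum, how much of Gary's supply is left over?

An optimal plan:
  Gary→S2: 35 × $3 = $105
  Gary→S4: 45 × $2 = $90
  Quincy→S1: 10 × $5 = $50
  Quincy→S2: 30 × $7 = $210
  Quincy→S3: 10 × $2 = $20
Total cost = $475.
Gary ships 80 of its 80, leaving 0.

0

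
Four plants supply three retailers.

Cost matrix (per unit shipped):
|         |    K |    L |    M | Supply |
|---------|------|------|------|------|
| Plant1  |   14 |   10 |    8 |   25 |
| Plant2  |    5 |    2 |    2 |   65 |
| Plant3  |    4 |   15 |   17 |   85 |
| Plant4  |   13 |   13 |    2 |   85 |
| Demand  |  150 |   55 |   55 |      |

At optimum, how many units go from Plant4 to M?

Solving gives:
  Plant1→L: 25 × 10 = 250
  Plant2→K: 35 × 5 = 175
  Plant2→L: 30 × 2 = 60
  Plant3→K: 85 × 4 = 340
  Plant4→K: 30 × 13 = 390
  Plant4→M: 55 × 2 = 110
Total cost = 1325.
So Plant4→M carries 55 units.

55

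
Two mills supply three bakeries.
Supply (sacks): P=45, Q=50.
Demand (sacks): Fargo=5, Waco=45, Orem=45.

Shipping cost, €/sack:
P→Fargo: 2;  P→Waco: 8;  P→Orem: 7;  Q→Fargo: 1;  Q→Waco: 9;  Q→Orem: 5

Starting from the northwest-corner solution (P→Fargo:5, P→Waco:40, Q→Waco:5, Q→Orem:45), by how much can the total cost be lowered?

10

Current plan cost = 5·2 + 40·8 + 5·9 + 45·5 = €600.
Optimal plan:
  P–Waco: 45 × €8 = €360
  Q–Fargo: 5 × €1 = €5
  Q–Orem: 45 × €5 = €225
Optimal cost = €590.
Saving = 600 − 590 = €10.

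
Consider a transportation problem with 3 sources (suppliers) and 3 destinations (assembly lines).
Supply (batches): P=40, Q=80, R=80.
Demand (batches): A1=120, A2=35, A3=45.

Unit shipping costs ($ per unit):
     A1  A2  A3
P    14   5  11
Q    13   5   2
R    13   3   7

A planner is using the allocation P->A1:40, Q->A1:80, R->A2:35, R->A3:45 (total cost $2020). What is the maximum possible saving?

Current plan cost = 40·14 + 80·13 + 35·3 + 45·7 = $2020.
Optimal plan:
  P->A1: 40 × $14 = $560
  Q->A1: 35 × $13 = $455
  Q->A3: 45 × $2 = $90
  R->A1: 45 × $13 = $585
  R->A2: 35 × $3 = $105
Optimal cost = $1795.
Saving = 2020 − 1795 = $225.

225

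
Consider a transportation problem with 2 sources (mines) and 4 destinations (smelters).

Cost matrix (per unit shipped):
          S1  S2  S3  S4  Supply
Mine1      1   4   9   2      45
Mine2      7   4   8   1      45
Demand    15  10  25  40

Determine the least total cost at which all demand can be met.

One minimum-cost allocation:
  Mine1→S1: 15 × 1 = 15
  Mine1→S2: 10 × 4 = 40
  Mine1→S3: 20 × 9 = 180
  Mine2→S3: 5 × 8 = 40
  Mine2→S4: 40 × 1 = 40
Total = 15 + 40 + 180 + 40 + 40 = 315.

315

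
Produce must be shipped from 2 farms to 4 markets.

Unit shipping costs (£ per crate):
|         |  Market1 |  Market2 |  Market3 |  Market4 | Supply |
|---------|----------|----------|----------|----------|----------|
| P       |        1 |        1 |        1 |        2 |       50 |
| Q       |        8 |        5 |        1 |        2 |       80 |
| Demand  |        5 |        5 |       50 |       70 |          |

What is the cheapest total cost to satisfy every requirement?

200

Optimal allocation:
  P to Market1: 5 × £1 = £5
  P to Market2: 5 × £1 = £5
  P to Market4: 40 × £2 = £80
  Q to Market3: 50 × £1 = £50
  Q to Market4: 30 × £2 = £60
Total = 5 + 5 + 80 + 50 + 60 = £200.
(Supply check: P ships 50; Q ships 80.)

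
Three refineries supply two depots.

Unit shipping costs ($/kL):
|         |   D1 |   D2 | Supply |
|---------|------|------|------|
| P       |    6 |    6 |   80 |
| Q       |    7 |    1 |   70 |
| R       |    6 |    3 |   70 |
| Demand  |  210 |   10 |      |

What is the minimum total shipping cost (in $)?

A cheapest plan:
  P–D1: 80 × $6 = $480
  Q–D1: 60 × $7 = $420
  Q–D2: 10 × $1 = $10
  R–D1: 70 × $6 = $420
Total = 480 + 420 + 10 + 420 = $1330.
(Supply check: P ships 80; Q ships 70; R ships 70.)

1330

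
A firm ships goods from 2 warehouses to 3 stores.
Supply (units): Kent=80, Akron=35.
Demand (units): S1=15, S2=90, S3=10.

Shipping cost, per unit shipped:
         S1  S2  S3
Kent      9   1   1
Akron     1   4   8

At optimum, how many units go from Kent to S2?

The minimum-cost plan:
  Kent to S2: 70 units
  Kent to S3: 10 units
  Akron to S1: 15 units
  Akron to S2: 20 units
Total cost = 175.
So Kent→S2 carries 70 units.

70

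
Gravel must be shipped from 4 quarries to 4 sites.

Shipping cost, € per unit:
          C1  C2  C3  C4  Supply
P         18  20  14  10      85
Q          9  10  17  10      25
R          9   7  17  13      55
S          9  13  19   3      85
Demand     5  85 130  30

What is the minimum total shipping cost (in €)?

2880

Optimal allocation:
  P–C3: 85 × €14 = €1190
  Q–C2: 25 × €10 = €250
  R–C2: 55 × €7 = €385
  S–C1: 5 × €9 = €45
  S–C2: 5 × €13 = €65
  S–C3: 45 × €19 = €855
  S–C4: 30 × €3 = €90
Total = 1190 + 250 + 385 + 45 + 65 + 855 + 90 = €2880.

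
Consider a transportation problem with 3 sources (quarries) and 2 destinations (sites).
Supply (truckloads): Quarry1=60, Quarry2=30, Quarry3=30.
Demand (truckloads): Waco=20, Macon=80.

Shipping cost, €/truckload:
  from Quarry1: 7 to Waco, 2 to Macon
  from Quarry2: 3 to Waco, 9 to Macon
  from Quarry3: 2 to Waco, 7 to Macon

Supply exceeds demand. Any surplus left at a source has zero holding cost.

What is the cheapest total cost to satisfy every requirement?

310

One minimum-cost allocation:
  Quarry1–Macon: 60 × €2 = €120
  Quarry2–Waco: 10 × €3 = €30
  Quarry3–Waco: 10 × €2 = €20
  Quarry3–Macon: 20 × €7 = €140
Total = 120 + 30 + 20 + 140 = €310.
(Supply check: Quarry1 ships 60; Quarry2 ships 10; Quarry3 ships 30.)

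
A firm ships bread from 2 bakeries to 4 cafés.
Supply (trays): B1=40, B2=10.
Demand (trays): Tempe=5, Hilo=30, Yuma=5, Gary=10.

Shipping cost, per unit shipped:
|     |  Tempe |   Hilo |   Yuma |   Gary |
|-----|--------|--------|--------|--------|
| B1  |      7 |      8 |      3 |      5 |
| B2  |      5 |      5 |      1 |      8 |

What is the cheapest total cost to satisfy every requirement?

A cheapest plan:
  B1->Tempe: 5 × 7 = 35
  B1->Hilo: 20 × 8 = 160
  B1->Yuma: 5 × 3 = 15
  B1->Gary: 10 × 5 = 50
  B2->Hilo: 10 × 5 = 50
Total = 35 + 160 + 15 + 50 + 50 = 310.

310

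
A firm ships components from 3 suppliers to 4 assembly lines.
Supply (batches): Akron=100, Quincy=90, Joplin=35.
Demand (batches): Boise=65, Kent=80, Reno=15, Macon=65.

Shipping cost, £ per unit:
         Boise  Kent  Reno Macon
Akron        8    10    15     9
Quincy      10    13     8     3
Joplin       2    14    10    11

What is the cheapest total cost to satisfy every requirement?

One minimum-cost allocation:
  Akron→Boise: 20 × £8 = £160
  Akron→Kent: 80 × £10 = £800
  Quincy→Boise: 10 × £10 = £100
  Quincy→Reno: 15 × £8 = £120
  Quincy→Macon: 65 × £3 = £195
  Joplin→Boise: 35 × £2 = £70
Total = 160 + 800 + 100 + 120 + 195 + 70 = £1445.

1445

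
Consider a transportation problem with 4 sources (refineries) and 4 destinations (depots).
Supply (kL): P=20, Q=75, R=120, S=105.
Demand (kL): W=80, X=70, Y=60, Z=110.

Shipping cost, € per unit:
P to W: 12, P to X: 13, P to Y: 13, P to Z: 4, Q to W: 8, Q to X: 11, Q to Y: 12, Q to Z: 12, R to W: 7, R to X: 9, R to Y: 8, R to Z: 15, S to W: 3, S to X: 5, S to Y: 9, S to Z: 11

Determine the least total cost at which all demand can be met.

2455

An optimal shipping plan:
  P–Z: 20 × €4 = €80
  Q–Z: 75 × €12 = €900
  R–W: 60 × €7 = €420
  R–Y: 60 × €8 = €480
  S–W: 20 × €3 = €60
  S–X: 70 × €5 = €350
  S–Z: 15 × €11 = €165
Total = 80 + 900 + 420 + 480 + 60 + 350 + 165 = €2455.
(Supply check: P ships 20; Q ships 75; R ships 120; S ships 105.)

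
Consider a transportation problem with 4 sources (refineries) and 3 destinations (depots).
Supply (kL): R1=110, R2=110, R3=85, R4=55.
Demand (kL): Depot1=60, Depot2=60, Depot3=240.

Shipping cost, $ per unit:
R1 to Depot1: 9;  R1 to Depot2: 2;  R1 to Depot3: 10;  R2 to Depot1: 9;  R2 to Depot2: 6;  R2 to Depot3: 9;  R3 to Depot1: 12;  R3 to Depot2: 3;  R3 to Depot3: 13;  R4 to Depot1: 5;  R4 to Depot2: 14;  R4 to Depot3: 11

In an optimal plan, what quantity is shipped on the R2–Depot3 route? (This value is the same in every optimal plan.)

Solving gives:
  R1→Depot3: 110 × $10 = $1100
  R2→Depot3: 110 × $9 = $990
  R3→Depot1: 5 × $12 = $60
  R3→Depot2: 60 × $3 = $180
  R3→Depot3: 20 × $13 = $260
  R4→Depot1: 55 × $5 = $275
Total cost = $2865.
So R2→Depot3 carries 110 kL.

110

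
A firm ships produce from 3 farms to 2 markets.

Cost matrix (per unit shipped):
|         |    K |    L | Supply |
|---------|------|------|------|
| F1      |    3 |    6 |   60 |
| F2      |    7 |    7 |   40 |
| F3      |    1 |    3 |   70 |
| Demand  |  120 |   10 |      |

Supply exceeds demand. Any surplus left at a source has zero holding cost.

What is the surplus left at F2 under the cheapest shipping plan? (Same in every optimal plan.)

An optimal plan:
  F1–K: 60 × 3 = 180
  F3–K: 60 × 1 = 60
  F3–L: 10 × 3 = 30
Total cost = 270.
F2 ships 0 of its 40, leaving 40.

40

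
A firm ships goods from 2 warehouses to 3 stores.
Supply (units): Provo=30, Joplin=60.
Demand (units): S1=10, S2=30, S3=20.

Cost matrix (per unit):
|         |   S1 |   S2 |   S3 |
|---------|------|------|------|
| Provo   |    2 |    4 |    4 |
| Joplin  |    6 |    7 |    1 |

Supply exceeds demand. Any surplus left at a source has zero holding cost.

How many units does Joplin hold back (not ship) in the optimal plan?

Minimum-cost shipments:
  Provo->S1: 10 units
  Provo->S2: 20 units
  Joplin->S2: 10 units
  Joplin->S3: 20 units
Total cost = 190.
Joplin ships 30 of its 60, leaving 30.

30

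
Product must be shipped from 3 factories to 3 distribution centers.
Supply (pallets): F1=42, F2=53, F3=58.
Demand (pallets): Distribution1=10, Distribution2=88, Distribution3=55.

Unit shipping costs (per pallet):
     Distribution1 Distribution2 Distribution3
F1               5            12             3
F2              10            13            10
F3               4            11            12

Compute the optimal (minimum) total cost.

1344

A cheapest plan:
  F1->Distribution3: 42 × 3 = 126
  F2->Distribution2: 40 × 13 = 520
  F2->Distribution3: 13 × 10 = 130
  F3->Distribution1: 10 × 4 = 40
  F3->Distribution2: 48 × 11 = 528
Total = 126 + 520 + 130 + 40 + 528 = 1344.
(Supply check: F1 ships 42; F2 ships 53; F3 ships 58.)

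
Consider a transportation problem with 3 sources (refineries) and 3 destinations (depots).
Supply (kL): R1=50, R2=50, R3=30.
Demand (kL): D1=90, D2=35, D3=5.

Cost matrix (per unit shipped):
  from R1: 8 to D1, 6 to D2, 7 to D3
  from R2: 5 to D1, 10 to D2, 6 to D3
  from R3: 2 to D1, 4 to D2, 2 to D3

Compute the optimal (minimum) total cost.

635

Optimal allocation:
  R1 to D1: 10 × 8 = 80
  R1 to D2: 35 × 6 = 210
  R1 to D3: 5 × 7 = 35
  R2 to D1: 50 × 5 = 250
  R3 to D1: 30 × 2 = 60
Total = 80 + 210 + 35 + 250 + 60 = 635.
(Supply check: R1 ships 50; R2 ships 50; R3 ships 30.)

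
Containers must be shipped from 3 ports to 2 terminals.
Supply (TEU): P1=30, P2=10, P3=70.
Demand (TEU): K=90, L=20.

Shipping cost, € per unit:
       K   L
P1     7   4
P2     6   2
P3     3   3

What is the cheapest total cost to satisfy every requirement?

A cheapest plan:
  P1–K: 20 × €7 = €140
  P1–L: 10 × €4 = €40
  P2–L: 10 × €2 = €20
  P3–K: 70 × €3 = €210
Total = 140 + 40 + 20 + 210 = €410.

410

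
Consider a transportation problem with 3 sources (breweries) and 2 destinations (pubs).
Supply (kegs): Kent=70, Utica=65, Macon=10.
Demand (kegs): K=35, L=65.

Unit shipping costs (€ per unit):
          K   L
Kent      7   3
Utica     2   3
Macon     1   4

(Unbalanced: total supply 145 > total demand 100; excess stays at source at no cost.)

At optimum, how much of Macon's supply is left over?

0

Minimum-cost shipments:
  Kent->L: 65 × €3 = €195
  Utica->K: 25 × €2 = €50
  Macon->K: 10 × €1 = €10
Total cost = €255.
Macon ships 10 of its 10, leaving 0.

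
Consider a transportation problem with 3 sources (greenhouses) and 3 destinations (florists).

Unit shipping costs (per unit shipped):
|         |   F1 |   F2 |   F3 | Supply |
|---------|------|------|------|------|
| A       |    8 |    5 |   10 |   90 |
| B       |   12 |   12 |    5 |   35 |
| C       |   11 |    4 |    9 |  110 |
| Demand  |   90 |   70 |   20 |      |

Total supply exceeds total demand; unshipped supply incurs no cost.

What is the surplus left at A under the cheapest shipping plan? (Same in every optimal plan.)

An optimal plan:
  A->F1: 90 × 8 = 720
  B->F3: 20 × 5 = 100
  C->F2: 70 × 4 = 280
Total cost = 1100.
A ships 90 of its 90, leaving 0.

0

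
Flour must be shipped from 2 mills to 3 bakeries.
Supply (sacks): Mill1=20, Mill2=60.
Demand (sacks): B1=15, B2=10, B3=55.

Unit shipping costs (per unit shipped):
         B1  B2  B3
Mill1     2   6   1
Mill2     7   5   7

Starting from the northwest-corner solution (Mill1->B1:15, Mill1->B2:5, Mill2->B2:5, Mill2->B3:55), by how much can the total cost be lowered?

50

Current plan cost = 15·2 + 5·6 + 5·5 + 55·7 = 470.
Optimal plan:
  Mill1 to B3: 20 sacks
  Mill2 to B1: 15 sacks
  Mill2 to B2: 10 sacks
  Mill2 to B3: 35 sacks
Optimal cost = 420.
Saving = 470 − 420 = 50.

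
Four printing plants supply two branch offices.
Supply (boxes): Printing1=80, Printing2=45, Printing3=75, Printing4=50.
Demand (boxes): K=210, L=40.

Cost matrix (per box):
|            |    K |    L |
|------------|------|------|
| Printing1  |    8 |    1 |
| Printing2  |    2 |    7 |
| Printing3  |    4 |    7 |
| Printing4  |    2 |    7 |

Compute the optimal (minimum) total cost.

A cheapest plan:
  Printing1→K: 40 × 8 = 320
  Printing1→L: 40 × 1 = 40
  Printing2→K: 45 × 2 = 90
  Printing3→K: 75 × 4 = 300
  Printing4→K: 50 × 2 = 100
Total = 320 + 40 + 90 + 300 + 100 = 850.

850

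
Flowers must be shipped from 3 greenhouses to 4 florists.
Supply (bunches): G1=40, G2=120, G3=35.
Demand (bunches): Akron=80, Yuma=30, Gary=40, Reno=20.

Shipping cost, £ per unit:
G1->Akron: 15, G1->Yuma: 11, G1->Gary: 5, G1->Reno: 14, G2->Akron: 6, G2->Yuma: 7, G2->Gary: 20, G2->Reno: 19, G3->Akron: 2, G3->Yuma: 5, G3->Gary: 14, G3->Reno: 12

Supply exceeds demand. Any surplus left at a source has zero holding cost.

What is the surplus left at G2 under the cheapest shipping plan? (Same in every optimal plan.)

25

Minimum-cost shipments:
  G1–Gary: 40 bunches
  G2–Akron: 65 bunches
  G2–Yuma: 30 bunches
  G3–Akron: 15 bunches
  G3–Reno: 20 bunches
Total cost = £1070.
G2 ships 95 of its 120, leaving 25.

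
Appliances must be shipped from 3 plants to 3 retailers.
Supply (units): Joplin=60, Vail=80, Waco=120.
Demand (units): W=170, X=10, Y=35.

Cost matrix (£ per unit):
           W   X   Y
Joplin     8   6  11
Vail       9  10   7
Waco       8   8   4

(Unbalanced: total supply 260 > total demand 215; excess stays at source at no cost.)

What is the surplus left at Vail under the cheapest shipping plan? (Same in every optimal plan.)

An optimal plan:
  Joplin→W: 50 units
  Joplin→X: 10 units
  Vail→W: 35 units
  Waco→W: 85 units
  Waco→Y: 35 units
Total cost = £1595.
Vail ships 35 of its 80, leaving 45.

45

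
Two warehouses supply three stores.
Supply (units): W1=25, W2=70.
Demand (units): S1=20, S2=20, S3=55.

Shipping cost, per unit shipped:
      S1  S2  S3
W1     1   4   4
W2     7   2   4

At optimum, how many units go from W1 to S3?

The minimum-cost plan:
  W1–S1: 20 units
  W1–S3: 5 units
  W2–S2: 20 units
  W2–S3: 50 units
Total cost = 280.
So W1→S3 carries 5 units.

5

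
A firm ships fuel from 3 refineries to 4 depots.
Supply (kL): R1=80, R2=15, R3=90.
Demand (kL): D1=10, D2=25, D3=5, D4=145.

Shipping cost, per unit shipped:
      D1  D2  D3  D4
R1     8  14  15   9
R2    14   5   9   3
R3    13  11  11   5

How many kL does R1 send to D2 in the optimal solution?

10

Optimal shipments:
  R1 to D1: 10 × 8 = 80
  R1 to D2: 10 × 14 = 140
  R1 to D4: 60 × 9 = 540
  R2 to D2: 15 × 5 = 75
  R3 to D3: 5 × 11 = 55
  R3 to D4: 85 × 5 = 425
Total cost = 1315.
So R1→D2 carries 10 kL.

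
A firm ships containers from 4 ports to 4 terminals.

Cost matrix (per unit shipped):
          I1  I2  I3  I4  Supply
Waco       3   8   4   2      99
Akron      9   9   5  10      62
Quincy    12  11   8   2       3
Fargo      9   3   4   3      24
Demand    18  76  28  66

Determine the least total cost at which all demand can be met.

848

One minimum-cost allocation:
  Waco->I1: 18 × 3 = 54
  Waco->I2: 18 × 8 = 144
  Waco->I4: 63 × 2 = 126
  Akron->I2: 34 × 9 = 306
  Akron->I3: 28 × 5 = 140
  Quincy->I4: 3 × 2 = 6
  Fargo->I2: 24 × 3 = 72
Total = 54 + 144 + 126 + 306 + 140 + 6 + 72 = 848.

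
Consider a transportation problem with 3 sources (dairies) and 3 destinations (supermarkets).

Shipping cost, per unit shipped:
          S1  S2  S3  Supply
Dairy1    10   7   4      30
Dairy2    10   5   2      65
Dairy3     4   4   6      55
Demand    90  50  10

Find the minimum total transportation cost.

840

An optimal shipping plan:
  Dairy1->S1: 30 × 10 = 300
  Dairy2->S1: 5 × 10 = 50
  Dairy2->S2: 50 × 5 = 250
  Dairy2->S3: 10 × 2 = 20
  Dairy3->S1: 55 × 4 = 220
Total = 300 + 50 + 250 + 20 + 220 = 840.
(Supply check: Dairy1 ships 30; Dairy2 ships 65; Dairy3 ships 55.)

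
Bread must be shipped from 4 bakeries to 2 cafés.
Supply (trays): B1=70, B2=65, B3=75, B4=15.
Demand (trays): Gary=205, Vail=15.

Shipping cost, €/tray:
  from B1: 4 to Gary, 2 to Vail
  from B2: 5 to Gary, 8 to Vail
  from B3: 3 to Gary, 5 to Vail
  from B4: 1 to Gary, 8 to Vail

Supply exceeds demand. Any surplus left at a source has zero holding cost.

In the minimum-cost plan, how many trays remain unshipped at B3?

0

An optimal plan:
  B1→Gary: 55 × €4 = €220
  B1→Vail: 15 × €2 = €30
  B2→Gary: 60 × €5 = €300
  B3→Gary: 75 × €3 = €225
  B4→Gary: 15 × €1 = €15
Total cost = €790.
B3 ships 75 of its 75, leaving 0.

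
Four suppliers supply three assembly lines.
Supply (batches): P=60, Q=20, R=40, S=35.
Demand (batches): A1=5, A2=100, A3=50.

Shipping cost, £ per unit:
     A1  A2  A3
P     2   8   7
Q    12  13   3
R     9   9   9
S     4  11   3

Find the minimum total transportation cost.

1010

Optimal allocation:
  P to A2: 60 × £8 = £480
  Q to A3: 20 × £3 = £60
  R to A2: 40 × £9 = £360
  S to A1: 5 × £4 = £20
  S to A3: 30 × £3 = £90
Total = 480 + 60 + 360 + 20 + 90 = £1010.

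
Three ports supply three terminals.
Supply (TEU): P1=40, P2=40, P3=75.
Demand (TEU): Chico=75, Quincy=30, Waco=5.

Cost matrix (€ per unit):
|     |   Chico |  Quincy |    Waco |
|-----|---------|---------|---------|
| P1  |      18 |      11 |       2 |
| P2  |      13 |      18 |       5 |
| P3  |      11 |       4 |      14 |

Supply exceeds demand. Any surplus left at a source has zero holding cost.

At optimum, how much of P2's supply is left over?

10

An optimal plan:
  P1->Waco: 5 × €2 = €10
  P2->Chico: 30 × €13 = €390
  P3->Chico: 45 × €11 = €495
  P3->Quincy: 30 × €4 = €120
Total cost = €1015.
P2 ships 30 of its 40, leaving 10.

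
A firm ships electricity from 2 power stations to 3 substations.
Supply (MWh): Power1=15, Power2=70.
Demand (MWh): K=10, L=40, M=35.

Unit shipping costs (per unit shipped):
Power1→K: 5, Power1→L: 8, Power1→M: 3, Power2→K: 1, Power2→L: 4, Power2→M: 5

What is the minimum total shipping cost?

315

A cheapest plan:
  Power1 to M: 15 × 3 = 45
  Power2 to K: 10 × 1 = 10
  Power2 to L: 40 × 4 = 160
  Power2 to M: 20 × 5 = 100
Total = 45 + 10 + 160 + 100 = 315.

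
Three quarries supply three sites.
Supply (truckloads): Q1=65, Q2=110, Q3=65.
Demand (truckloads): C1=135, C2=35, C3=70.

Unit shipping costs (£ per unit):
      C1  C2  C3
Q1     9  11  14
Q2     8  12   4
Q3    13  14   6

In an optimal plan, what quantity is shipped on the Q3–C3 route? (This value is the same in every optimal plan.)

65

Optimal shipments:
  Q1 to C1: 30 × £9 = £270
  Q1 to C2: 35 × £11 = £385
  Q2 to C1: 105 × £8 = £840
  Q2 to C3: 5 × £4 = £20
  Q3 to C3: 65 × £6 = £390
Total cost = £1905.
So Q3→C3 carries 65 truckloads.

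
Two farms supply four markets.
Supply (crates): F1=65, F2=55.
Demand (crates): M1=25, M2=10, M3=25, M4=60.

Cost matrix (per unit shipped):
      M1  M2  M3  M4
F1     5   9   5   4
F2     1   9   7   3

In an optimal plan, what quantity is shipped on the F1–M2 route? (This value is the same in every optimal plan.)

Solving gives:
  F1–M2: 10 crates
  F1–M3: 25 crates
  F1–M4: 30 crates
  F2–M1: 25 crates
  F2–M4: 30 crates
Total cost = 450.
So F1→M2 carries 10 crates.

10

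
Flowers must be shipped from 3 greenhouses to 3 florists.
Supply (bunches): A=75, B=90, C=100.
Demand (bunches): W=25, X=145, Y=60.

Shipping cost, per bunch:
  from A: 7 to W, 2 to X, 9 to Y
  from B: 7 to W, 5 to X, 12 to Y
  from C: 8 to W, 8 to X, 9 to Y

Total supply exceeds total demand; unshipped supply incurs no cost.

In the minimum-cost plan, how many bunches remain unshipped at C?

Minimum-cost shipments:
  A->X: 75 × 2 = 150
  B->W: 20 × 7 = 140
  B->X: 70 × 5 = 350
  C->W: 5 × 8 = 40
  C->Y: 60 × 9 = 540
Total cost = 1220.
C ships 65 of its 100, leaving 35.

35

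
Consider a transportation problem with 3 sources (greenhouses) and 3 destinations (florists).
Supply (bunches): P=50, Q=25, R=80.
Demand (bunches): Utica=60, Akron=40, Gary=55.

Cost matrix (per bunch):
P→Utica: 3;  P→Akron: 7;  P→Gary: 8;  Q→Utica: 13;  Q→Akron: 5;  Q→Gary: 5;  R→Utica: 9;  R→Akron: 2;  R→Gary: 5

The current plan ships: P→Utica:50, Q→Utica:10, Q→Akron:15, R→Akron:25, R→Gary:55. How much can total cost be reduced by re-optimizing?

85

Current plan cost = 50·3 + 10·13 + 15·5 + 25·2 + 55·5 = 680.
Optimal plan:
  P->Utica: 50 × 3 = 150
  Q->Gary: 25 × 5 = 125
  R->Utica: 10 × 9 = 90
  R->Akron: 40 × 2 = 80
  R->Gary: 30 × 5 = 150
Optimal cost = 595.
Saving = 680 − 595 = 85.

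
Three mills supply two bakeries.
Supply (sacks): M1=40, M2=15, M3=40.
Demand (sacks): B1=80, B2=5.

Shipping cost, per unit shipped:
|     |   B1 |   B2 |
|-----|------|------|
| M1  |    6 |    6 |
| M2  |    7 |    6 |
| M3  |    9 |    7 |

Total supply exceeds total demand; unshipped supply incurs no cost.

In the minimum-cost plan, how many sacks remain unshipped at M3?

Minimum-cost shipments:
  M1 to B1: 40 sacks
  M2 to B1: 15 sacks
  M3 to B1: 25 sacks
  M3 to B2: 5 sacks
Total cost = 605.
M3 ships 30 of its 40, leaving 10.

10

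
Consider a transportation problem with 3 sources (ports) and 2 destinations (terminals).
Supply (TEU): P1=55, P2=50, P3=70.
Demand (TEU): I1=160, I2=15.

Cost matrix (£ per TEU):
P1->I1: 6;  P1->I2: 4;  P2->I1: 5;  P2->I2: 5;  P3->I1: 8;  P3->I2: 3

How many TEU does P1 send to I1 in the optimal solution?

55

The minimum-cost plan:
  P1→I1: 55 × £6 = £330
  P2→I1: 50 × £5 = £250
  P3→I1: 55 × £8 = £440
  P3→I2: 15 × £3 = £45
Total cost = £1065.
So P1→I1 carries 55 TEU.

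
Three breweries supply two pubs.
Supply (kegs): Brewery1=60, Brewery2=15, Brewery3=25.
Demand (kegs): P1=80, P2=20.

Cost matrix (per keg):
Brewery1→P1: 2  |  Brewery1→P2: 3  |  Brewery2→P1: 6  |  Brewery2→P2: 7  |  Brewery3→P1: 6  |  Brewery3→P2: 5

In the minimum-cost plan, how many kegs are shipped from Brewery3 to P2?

Solving gives:
  Brewery1->P1: 60 × 2 = 120
  Brewery2->P1: 15 × 6 = 90
  Brewery3->P1: 5 × 6 = 30
  Brewery3->P2: 20 × 5 = 100
Total cost = 340.
So Brewery3→P2 carries 20 kegs.

20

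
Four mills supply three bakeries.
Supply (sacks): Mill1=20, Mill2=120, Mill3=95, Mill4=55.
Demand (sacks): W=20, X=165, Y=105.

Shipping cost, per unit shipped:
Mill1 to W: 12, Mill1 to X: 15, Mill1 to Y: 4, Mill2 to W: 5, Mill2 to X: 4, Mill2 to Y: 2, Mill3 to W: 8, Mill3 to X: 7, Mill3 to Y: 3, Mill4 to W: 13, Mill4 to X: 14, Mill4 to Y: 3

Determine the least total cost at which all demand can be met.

A cheapest plan:
  Mill1 to Y: 20 × 4 = 80
  Mill2 to X: 120 × 4 = 480
  Mill3 to W: 20 × 8 = 160
  Mill3 to X: 45 × 7 = 315
  Mill3 to Y: 30 × 3 = 90
  Mill4 to Y: 55 × 3 = 165
Total = 80 + 480 + 160 + 315 + 90 + 165 = 1290.

1290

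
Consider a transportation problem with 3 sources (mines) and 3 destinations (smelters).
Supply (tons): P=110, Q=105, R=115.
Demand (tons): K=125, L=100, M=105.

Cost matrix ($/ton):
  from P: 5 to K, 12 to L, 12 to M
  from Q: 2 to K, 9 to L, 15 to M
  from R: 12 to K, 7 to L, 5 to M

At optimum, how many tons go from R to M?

105

Solving gives:
  P→K: 20 tons
  P→L: 90 tons
  Q→K: 105 tons
  R→L: 10 tons
  R→M: 105 tons
Total cost = $1985.
So R→M carries 105 tons.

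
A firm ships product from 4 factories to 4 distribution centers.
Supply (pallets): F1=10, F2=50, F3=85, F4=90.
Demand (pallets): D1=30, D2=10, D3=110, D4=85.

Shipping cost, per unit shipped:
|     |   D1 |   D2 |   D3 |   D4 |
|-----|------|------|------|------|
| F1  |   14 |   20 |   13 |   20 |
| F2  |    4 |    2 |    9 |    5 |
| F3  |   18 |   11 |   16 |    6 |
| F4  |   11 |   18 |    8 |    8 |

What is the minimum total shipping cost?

1590

A cheapest plan:
  F1->D3: 10 pallets
  F2->D1: 30 pallets
  F2->D2: 10 pallets
  F2->D3: 10 pallets
  F3->D4: 85 pallets
  F4->D3: 90 pallets
Total cost = 1590.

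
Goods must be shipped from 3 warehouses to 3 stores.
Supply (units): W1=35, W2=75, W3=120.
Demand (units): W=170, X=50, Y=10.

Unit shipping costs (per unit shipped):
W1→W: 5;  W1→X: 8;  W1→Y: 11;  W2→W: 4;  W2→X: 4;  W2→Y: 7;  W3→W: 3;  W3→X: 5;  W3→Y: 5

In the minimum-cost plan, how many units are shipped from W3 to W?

Optimal shipments:
  W1 to W: 35 × 5 = 175
  W2 to W: 25 × 4 = 100
  W2 to X: 50 × 4 = 200
  W3 to W: 110 × 3 = 330
  W3 to Y: 10 × 5 = 50
Total cost = 855.
So W3→W carries 110 units.

110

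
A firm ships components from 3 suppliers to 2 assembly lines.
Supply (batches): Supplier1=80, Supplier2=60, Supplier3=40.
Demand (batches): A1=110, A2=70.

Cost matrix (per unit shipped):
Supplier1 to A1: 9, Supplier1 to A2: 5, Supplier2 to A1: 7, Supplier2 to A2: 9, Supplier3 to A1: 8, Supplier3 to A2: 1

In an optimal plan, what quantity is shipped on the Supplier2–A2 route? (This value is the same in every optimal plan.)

0

Optimal shipments:
  Supplier1→A1: 50 batches
  Supplier1→A2: 30 batches
  Supplier2→A1: 60 batches
  Supplier3→A2: 40 batches
Total cost = 1060.
The route Supplier2→A2 is not used.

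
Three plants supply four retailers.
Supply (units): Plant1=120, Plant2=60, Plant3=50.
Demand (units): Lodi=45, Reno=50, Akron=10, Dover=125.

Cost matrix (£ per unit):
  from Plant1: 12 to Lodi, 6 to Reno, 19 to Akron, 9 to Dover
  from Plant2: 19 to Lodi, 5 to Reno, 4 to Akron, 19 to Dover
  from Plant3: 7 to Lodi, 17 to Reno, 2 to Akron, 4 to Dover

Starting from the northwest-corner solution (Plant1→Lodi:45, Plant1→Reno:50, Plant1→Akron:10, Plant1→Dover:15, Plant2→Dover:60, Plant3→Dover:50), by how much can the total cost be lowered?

Current plan cost = 45·12 + 50·6 + 10·19 + 15·9 + 60·19 + 50·4 = £2505.
Optimal plan:
  Plant1–Dover: 120 × £9 = £1080
  Plant2–Reno: 50 × £5 = £250
  Plant2–Akron: 10 × £4 = £40
  Plant3–Lodi: 45 × £7 = £315
  Plant3–Dover: 5 × £4 = £20
Optimal cost = £1705.
Saving = 2505 − 1705 = £800.

800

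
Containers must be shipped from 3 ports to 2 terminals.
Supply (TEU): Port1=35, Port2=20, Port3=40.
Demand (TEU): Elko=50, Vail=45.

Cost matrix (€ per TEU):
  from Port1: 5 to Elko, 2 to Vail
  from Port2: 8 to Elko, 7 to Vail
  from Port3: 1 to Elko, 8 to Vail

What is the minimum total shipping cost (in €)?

Optimal allocation:
  Port1–Vail: 35 TEU
  Port2–Elko: 10 TEU
  Port2–Vail: 10 TEU
  Port3–Elko: 40 TEU
Total cost = €260.

260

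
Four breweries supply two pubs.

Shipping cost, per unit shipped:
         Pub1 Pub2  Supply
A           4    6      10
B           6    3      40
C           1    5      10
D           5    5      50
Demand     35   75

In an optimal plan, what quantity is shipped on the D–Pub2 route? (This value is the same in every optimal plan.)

35

Optimal shipments:
  A→Pub1: 10 × 4 = 40
  B→Pub2: 40 × 3 = 120
  C→Pub1: 10 × 1 = 10
  D→Pub1: 15 × 5 = 75
  D→Pub2: 35 × 5 = 175
Total cost = 420.
So D→Pub2 carries 35 kegs.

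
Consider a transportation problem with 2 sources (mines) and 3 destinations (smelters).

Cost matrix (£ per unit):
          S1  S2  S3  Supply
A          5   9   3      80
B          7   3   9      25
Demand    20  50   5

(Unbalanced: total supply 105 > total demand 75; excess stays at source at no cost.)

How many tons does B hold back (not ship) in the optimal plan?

0

An optimal plan:
  A->S1: 20 tons
  A->S2: 25 tons
  A->S3: 5 tons
  B->S2: 25 tons
Total cost = £415.
B ships 25 of its 25, leaving 0.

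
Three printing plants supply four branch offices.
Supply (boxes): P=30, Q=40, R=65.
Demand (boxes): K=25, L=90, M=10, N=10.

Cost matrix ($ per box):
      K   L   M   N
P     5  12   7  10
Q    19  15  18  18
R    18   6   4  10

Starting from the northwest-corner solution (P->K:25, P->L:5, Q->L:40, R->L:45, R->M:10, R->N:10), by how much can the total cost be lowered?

35

Current plan cost = 25·5 + 5·12 + 40·15 + 45·6 + 10·4 + 10·10 = $1195.
Optimal plan:
  P to K: 25 × $5 = $125
  P to N: 5 × $10 = $50
  Q to L: 35 × $15 = $525
  Q to N: 5 × $18 = $90
  R to L: 55 × $6 = $330
  R to M: 10 × $4 = $40
Optimal cost = $1160.
Saving = 1195 − 1160 = $35.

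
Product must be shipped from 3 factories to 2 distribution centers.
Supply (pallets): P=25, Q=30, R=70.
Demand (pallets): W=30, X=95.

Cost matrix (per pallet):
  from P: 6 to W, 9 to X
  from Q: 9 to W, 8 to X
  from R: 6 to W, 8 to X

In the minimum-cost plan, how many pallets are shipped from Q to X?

The minimum-cost plan:
  P→W: 25 × 6 = 150
  Q→X: 30 × 8 = 240
  R→W: 5 × 6 = 30
  R→X: 65 × 8 = 520
Total cost = 940.
So Q→X carries 30 pallets.

30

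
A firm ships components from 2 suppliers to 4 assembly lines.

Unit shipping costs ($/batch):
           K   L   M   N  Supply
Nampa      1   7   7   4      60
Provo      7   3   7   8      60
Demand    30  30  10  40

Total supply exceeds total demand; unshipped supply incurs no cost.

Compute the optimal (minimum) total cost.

A cheapest plan:
  Nampa–K: 30 × $1 = $30
  Nampa–N: 30 × $4 = $120
  Provo–L: 30 × $3 = $90
  Provo–M: 10 × $7 = $70
  Provo–N: 10 × $8 = $80
Total = 30 + 120 + 90 + 70 + 80 = $390.
(Supply check: Nampa ships 60; Provo ships 50.)

390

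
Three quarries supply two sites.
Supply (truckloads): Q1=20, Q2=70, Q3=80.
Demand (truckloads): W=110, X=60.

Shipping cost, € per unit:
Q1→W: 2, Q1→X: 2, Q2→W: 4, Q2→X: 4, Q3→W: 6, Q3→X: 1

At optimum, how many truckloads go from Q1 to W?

20

Optimal shipments:
  Q1->W: 20 × €2 = €40
  Q2->W: 70 × €4 = €280
  Q3->W: 20 × €6 = €120
  Q3->X: 60 × €1 = €60
Total cost = €500.
So Q1→W carries 20 truckloads.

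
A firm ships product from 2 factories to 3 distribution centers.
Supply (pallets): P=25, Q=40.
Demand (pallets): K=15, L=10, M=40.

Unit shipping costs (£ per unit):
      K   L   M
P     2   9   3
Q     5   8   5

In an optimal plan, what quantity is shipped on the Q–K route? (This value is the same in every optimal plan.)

Solving gives:
  P->K: 15 × £2 = £30
  P->M: 10 × £3 = £30
  Q->L: 10 × £8 = £80
  Q->M: 30 × £5 = £150
Total cost = £290.
The route Q→K is not used.

0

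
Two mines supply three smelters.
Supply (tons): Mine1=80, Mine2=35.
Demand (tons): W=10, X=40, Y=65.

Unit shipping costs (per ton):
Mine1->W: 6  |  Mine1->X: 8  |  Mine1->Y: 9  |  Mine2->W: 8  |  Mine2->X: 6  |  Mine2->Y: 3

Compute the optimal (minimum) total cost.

An optimal shipping plan:
  Mine1→W: 10 × 6 = 60
  Mine1→X: 40 × 8 = 320
  Mine1→Y: 30 × 9 = 270
  Mine2→Y: 35 × 3 = 105
Total = 60 + 320 + 270 + 105 = 755.
(Supply check: Mine1 ships 80; Mine2 ships 35.)

755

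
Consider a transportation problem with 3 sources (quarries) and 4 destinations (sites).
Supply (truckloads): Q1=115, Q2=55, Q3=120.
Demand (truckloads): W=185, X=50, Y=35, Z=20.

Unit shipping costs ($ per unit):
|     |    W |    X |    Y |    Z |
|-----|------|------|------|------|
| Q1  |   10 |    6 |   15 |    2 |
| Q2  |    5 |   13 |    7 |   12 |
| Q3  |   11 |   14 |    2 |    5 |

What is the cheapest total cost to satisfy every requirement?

One minimum-cost allocation:
  Q1→W: 45 truckloads
  Q1→X: 50 truckloads
  Q1→Z: 20 truckloads
  Q2→W: 55 truckloads
  Q3→W: 85 truckloads
  Q3→Y: 35 truckloads
Total cost = $2070.

2070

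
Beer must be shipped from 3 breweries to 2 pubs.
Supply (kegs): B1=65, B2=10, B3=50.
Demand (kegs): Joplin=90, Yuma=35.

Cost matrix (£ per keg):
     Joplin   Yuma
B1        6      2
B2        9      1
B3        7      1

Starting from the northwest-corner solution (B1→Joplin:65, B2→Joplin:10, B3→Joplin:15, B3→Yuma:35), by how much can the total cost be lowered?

Current plan cost = 65·6 + 10·9 + 15·7 + 35·1 = £620.
Optimal plan:
  B1–Joplin: 65 × £6 = £390
  B2–Yuma: 10 × £1 = £10
  B3–Joplin: 25 × £7 = £175
  B3–Yuma: 25 × £1 = £25
Optimal cost = £600.
Saving = 620 − 600 = £20.

20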